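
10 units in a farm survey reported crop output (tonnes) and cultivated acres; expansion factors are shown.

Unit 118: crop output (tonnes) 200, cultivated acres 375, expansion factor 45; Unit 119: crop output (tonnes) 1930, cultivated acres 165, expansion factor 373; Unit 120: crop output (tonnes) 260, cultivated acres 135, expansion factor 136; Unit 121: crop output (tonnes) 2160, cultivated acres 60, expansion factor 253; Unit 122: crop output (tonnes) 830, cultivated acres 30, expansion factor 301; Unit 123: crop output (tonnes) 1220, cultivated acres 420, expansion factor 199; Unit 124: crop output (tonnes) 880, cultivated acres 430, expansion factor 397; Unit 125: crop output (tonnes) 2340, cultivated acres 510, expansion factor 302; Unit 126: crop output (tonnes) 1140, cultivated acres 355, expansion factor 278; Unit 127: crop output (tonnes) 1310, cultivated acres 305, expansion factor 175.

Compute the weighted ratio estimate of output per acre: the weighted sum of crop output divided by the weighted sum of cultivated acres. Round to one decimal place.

Σ wᵢ·y = 200×45 + 1930×373 + 260×136 + 2160×253 + 830×301 + 1220×199 + 880×397 + 2340×302 + 1140×278 + 1310×175
  = 9000 + 719890 + 35360 + 546480 + 249830 + 242780 + 349360 + 706680 + 316920 + 229250 = 3405550
Σ wᵢ·x = 375×45 + 165×373 + 135×136 + 60×253 + 30×301 + 420×199 + 430×397 + 510×302 + 355×278 + 305×175
  = 16875 + 61545 + 18360 + 15180 + 9030 + 83580 + 170710 + 154020 + 98690 + 53375 = 681365
Ratio = 3405550 / 681365 = 4.9981288

5.0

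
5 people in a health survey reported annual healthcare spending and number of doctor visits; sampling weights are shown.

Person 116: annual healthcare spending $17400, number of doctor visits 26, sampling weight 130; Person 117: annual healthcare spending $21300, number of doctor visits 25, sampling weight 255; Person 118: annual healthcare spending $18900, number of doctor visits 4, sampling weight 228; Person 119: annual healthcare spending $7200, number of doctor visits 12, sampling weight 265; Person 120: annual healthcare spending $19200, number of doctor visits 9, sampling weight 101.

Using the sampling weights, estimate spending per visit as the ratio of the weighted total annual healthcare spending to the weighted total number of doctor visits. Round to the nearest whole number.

1074

Σ wᵢ·y = 17400×130 + 21300×255 + 18900×228 + 7200×265 + 19200×101
  = 2262000 + 5431500 + 4309200 + 1908000 + 1939200 = 15849900
Σ wᵢ·x = 26×130 + 25×255 + 4×228 + 12×265 + 9×101
  = 3380 + 6375 + 912 + 3180 + 909 = 14756
Ratio = 15849900 / 14756 = 1074.1326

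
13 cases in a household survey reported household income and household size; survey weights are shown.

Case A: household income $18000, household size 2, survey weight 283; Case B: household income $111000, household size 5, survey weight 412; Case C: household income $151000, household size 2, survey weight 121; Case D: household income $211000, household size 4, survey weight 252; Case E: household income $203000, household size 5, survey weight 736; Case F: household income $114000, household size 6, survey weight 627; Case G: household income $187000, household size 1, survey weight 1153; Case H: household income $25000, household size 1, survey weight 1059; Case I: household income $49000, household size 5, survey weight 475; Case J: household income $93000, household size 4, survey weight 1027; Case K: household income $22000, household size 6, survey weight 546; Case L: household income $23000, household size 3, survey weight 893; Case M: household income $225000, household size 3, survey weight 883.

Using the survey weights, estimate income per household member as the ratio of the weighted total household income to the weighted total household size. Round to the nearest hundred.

Σ wᵢ·y = 935253000
Σ wᵢ·x = 28617
Ratio = 935253000 / 28617 = 32681.728

32700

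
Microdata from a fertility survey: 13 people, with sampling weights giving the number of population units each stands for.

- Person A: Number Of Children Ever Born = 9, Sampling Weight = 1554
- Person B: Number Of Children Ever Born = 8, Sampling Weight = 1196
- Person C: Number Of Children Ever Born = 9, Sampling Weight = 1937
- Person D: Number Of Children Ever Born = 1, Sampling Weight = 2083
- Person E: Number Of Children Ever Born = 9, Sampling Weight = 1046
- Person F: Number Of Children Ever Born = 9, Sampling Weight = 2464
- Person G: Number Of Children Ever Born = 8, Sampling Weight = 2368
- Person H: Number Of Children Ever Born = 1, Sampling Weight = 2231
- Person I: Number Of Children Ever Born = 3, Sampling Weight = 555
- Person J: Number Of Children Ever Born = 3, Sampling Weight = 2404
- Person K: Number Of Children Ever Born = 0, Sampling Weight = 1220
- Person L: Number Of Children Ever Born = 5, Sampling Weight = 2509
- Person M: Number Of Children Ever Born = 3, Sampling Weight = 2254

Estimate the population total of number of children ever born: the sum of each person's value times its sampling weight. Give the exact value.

Weighted total = 124019

124019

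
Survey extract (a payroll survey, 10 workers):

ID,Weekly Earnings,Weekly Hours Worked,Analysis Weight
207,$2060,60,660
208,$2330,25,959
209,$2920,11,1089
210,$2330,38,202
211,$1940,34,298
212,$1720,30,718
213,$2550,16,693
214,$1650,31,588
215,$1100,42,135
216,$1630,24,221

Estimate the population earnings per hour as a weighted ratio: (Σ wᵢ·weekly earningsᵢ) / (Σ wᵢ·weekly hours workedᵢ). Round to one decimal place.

79.3

Σ wᵢ·y = 2060×660 + 2330×959 + 2920×1089 + 2330×202 + 1940×298 + 1720×718 + 2550×693 + 1650×588 + 1100×135 + 1630×221
  = 1359600 + 2234470 + 3179880 + 470660 + 578120 + 1234960 + 1767150 + 970200 + 148500 + 360230 = 12303770
Σ wᵢ·x = 60×660 + 25×959 + 11×1089 + 38×202 + 34×298 + 30×718 + 16×693 + 31×588 + 42×135 + 24×221
  = 39600 + 23975 + 11979 + 7676 + 10132 + 21540 + 11088 + 18228 + 5670 + 5304 = 155192
Ratio = 12303770 / 155192 = 79.280955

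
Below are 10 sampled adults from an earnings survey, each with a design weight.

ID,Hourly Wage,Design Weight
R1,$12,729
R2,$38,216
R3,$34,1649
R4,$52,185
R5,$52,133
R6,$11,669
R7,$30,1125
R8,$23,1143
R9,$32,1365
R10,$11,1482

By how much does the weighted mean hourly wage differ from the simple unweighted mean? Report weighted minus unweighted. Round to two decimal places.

-4.55

Unweighted sum = 12 + 38 + 34 + 52 + 52 + 11 + 30 + 23 + 32 + 11 = 295
Unweighted mean = 295 / 10 = 29.5
Weighted sum = 12×729 + 38×216 + 34×1649 + 52×185 + 52×133 + 11×669 + 30×1125 + 23×1143 + 32×1365 + 11×1482
  = 216938
Sum of weights = 729 + 216 + 1649 + 185 + 133 + 669 + 1125 + 1143 + 1365 + 1482 = 8696
Weighted mean = 216938 / 8696 = 24.946872
Difference (weighted minus unweighted) = -4.5531279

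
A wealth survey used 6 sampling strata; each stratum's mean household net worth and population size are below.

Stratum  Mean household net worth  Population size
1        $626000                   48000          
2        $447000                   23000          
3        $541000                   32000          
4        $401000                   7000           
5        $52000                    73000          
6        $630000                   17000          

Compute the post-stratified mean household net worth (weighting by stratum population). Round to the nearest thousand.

375000

Σ Nₕ·x̄ₕ = 626000×48000 + 447000×23000 + 541000×32000 + 401000×7000 + 52000×73000 + 630000×17000
  = 30048000000 + 10281000000 + 17312000000 + 2807000000 + 3796000000 + 10710000000 = 74954000000
Σ Nₕ = 48000 + 23000 + 32000 + 7000 + 73000 + 17000 = 200000
Overall mean = 74954000000 / 200000 = 374770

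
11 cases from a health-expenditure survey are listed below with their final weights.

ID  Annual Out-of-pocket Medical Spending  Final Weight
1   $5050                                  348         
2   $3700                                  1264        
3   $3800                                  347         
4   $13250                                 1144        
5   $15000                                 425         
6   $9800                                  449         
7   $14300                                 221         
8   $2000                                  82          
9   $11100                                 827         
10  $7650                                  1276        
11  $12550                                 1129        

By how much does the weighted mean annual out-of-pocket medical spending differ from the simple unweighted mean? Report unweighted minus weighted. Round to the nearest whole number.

-407

Unweighted sum = 5050 + 3700 + 3800 + 13250 + 15000 + 9800 + 14300 + 2000 + 11100 + 7650 + 12550 = 98200
Unweighted mean = 98200 / 11 = 8927.2727
Weighted sum = 5050×348 + 3700×1264 + 3800×347 + 13250×1144 + 15000×425 + 9800×449 + 14300×221 + 2000×82 + 11100×827 + 7650×1276 + 12550×1129
  = 70120350
Sum of weights = 348 + 1264 + 347 + 1144 + 425 + 449 + 221 + 82 + 827 + 1276 + 1129 = 7512
Weighted mean = 70120350 / 7512 = 9334.4449
Difference (unweighted minus weighted) = -407.17216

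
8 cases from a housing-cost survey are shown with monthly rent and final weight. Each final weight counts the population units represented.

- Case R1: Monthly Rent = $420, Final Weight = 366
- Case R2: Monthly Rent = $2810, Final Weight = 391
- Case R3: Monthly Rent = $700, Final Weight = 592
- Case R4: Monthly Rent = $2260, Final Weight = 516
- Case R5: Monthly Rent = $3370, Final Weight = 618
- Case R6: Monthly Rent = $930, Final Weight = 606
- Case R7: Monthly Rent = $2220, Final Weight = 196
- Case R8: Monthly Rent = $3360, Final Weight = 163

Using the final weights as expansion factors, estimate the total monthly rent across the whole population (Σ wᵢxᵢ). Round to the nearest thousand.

6462000

Weighted total = 420×366 + 2810×391 + 700×592 + 2260×516 + 3370×618 + 930×606 + 2220×196 + 3360×163
  = 153720 + 1098710 + 414400 + 1166160 + 2082660 + 563580 + 435120 + 547680 = 6462030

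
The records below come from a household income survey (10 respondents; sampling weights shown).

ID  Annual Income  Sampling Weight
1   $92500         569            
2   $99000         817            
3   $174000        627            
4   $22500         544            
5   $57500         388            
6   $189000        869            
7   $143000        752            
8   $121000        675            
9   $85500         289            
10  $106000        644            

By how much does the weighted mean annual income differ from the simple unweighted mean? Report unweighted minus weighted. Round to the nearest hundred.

-8200

Unweighted sum = 1090000
Unweighted mean = 1090000 / 10 = 109000
Weighted sum = 92500×569 + 99000×817 + 174000×627 + 22500×544 + 57500×388 + 189000×869 + 143000×752 + 121000×675 + 85500×289 + 106000×644
  = 723589000
Sum of weights = 569 + 817 + 627 + 544 + 388 + 869 + 752 + 675 + 289 + 644 = 6174
Weighted mean = 723589000 / 6174 = 117199.38
Difference (unweighted minus weighted) = -8199.3845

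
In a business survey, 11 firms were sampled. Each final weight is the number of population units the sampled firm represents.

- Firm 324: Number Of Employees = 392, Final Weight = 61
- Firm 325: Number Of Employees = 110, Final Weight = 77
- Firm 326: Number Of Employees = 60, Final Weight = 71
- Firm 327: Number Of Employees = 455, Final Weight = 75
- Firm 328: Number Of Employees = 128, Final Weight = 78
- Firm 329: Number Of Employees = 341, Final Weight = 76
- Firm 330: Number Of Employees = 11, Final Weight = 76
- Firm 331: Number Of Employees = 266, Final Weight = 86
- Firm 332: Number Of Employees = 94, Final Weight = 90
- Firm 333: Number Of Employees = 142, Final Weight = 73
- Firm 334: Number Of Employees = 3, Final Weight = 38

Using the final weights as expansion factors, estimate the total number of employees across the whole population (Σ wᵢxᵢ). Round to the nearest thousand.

149000

Weighted total = 392×61 + 110×77 + 60×71 + 455×75 + 128×78 + 341×76 + 11×76 + 266×86 + 94×90 + 142×73 + 3×38
  = 149319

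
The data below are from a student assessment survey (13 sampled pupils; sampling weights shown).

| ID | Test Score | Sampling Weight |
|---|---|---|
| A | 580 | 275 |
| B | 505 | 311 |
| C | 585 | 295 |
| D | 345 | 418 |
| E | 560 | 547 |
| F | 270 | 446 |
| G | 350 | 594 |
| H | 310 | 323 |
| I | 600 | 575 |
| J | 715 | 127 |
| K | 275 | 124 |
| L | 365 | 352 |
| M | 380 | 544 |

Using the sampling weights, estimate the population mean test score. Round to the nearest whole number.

441

Weighted sum = 2173215
Sum of weights = 4931
Weighted mean = 2173215 / 4931 = 440.72501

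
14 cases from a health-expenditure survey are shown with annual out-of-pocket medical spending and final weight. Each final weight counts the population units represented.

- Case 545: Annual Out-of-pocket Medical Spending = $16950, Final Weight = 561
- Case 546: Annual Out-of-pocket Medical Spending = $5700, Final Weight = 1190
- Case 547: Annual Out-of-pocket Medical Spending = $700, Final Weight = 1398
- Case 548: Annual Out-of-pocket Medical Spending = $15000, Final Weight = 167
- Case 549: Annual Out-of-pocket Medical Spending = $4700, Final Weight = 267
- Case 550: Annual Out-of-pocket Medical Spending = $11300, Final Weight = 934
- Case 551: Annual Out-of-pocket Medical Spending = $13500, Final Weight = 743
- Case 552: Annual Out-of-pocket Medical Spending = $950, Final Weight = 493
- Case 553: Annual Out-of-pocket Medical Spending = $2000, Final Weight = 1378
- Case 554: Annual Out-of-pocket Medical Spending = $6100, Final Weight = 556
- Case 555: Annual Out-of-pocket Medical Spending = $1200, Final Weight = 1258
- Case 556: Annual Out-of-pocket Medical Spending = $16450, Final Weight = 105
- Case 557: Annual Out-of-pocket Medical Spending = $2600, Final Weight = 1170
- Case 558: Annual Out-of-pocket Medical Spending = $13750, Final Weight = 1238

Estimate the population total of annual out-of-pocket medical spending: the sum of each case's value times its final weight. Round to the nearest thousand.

71532000

Weighted total = 71532450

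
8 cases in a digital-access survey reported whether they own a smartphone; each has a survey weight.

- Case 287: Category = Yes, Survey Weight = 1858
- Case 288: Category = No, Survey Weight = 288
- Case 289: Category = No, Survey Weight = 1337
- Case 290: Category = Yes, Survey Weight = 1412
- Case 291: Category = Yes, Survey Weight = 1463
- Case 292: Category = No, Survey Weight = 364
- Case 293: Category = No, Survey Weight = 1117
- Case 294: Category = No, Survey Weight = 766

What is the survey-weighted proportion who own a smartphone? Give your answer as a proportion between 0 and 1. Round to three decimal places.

Sum of weights for 'Yes' = 1858 + 1412 + 1463 = 4733
Total weight = 1858 + 288 + 1337 + 1412 + 1463 + 364 + 1117 + 766 = 8605
Weighted proportion = 4733 / 8605 = 0.55002905

0.550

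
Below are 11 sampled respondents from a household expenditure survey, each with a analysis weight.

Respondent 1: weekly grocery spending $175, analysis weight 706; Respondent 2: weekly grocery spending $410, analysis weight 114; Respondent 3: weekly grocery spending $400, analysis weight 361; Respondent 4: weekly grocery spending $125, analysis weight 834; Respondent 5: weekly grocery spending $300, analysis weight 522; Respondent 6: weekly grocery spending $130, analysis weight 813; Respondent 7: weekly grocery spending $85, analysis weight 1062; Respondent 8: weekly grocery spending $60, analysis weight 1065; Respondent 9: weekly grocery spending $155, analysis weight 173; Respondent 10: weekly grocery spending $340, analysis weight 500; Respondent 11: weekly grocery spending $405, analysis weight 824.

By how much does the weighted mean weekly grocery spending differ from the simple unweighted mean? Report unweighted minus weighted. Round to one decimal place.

39.1

Unweighted sum = 2585
Unweighted mean = 2585 / 11 = 235
Weighted sum = 175×706 + 410×114 + 400×361 + 125×834 + 300×522 + 130×813 + 85×1062 + 60×1065 + 155×173 + 340×500 + 405×824
  = 1365935
Sum of weights = 706 + 114 + 361 + 834 + 522 + 813 + 1062 + 1065 + 173 + 500 + 824 = 6974
Weighted mean = 1365935 / 6974 = 195.86106
Difference (unweighted minus weighted) = 39.138945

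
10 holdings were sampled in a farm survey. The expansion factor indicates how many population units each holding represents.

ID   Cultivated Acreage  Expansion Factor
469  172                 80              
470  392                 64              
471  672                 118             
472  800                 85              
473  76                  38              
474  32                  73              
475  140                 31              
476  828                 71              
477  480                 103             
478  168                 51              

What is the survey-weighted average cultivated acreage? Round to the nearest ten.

440

Weighted sum = 172×80 + 392×64 + 672×118 + 800×85 + 76×38 + 32×73 + 140×31 + 828×71 + 480×103 + 168×51
  = 13760 + 25088 + 79296 + 68000 + 2888 + 2336 + 4340 + 58788 + 49440 + 8568 = 312504
Sum of weights = 80 + 64 + 118 + 85 + 38 + 73 + 31 + 71 + 103 + 51 = 714
Weighted mean = 312504 / 714 = 437.68067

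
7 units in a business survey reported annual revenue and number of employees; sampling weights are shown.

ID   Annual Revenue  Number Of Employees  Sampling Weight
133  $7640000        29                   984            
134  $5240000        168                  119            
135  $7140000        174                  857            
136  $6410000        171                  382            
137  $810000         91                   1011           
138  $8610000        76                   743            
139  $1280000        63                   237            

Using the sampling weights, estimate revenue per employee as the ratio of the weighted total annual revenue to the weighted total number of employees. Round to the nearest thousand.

Σ wᵢ·y = 24228420000
Σ wᵢ·x = 29×984 + 168×119 + 174×857 + 171×382 + 91×1011 + 76×743 + 63×237
  = 28536 + 19992 + 149118 + 65322 + 92001 + 56468 + 14931 = 426368
Ratio = 24228420000 / 426368 = 56825.137

57000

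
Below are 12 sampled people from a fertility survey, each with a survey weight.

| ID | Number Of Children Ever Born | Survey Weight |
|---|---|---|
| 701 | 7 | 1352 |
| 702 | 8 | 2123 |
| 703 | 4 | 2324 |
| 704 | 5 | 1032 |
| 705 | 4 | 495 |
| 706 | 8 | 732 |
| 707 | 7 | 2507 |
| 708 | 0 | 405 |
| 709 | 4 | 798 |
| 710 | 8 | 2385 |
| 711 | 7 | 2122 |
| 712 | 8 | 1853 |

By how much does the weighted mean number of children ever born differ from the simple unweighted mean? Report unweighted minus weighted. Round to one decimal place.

-0.7

Unweighted sum = 7 + 8 + 4 + 5 + 4 + 8 + 7 + 0 + 4 + 8 + 7 + 8 = 70
Unweighted mean = 70 / 12 = 5.8333333
Weighted sum = 7×1352 + 8×2123 + 4×2324 + 5×1032 + 4×495 + 8×732 + 7×2507 + 0×405 + 4×798 + 8×2385 + 7×2122 + 8×1853
  = 9464 + 16984 + 9296 + 5160 + 1980 + 5856 + 17549 + 0 + 3192 + 19080 + 14854 + 14824 = 118239
Sum of weights = 1352 + 2123 + 2324 + 1032 + 495 + 732 + 2507 + 405 + 798 + 2385 + 2122 + 1853 = 18128
Weighted mean = 118239 / 18128 = 6.5224515
Difference (unweighted minus weighted) = -0.68911812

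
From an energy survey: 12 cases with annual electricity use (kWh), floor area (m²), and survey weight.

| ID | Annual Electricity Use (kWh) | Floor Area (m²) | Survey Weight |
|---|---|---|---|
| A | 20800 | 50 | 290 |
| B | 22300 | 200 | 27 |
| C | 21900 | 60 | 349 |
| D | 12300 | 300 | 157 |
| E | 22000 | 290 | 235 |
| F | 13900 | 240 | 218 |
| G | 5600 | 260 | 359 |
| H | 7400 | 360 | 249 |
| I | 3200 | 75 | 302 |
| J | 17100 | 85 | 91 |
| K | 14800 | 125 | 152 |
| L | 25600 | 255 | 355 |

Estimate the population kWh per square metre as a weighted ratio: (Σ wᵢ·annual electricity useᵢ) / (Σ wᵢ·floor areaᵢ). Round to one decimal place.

Σ wᵢ·y = 20800×290 + 22300×27 + 21900×349 + 12300×157 + 22000×235 + 13900×218 + 5600×359 + 7400×249 + 3200×302 + 17100×91 + 14800×152 + 25600×355
  = 42121600
Σ wᵢ·x = 50×290 + 200×27 + 60×349 + 300×157 + 290×235 + 240×218 + 260×359 + 360×249 + 75×302 + 85×91 + 125×152 + 255×355
  = 14500 + 5400 + 20940 + 47100 + 68150 + 52320 + 93340 + 89640 + 22650 + 7735 + 19000 + 90525 = 531300
Ratio = 42121600 / 531300 = 79.280256

79.3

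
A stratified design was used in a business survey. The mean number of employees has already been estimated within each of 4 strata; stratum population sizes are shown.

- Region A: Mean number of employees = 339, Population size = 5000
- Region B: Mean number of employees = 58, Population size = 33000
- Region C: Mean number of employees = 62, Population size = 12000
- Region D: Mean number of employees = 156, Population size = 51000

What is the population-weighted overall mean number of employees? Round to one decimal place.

121.9

Σ Nₕ·x̄ₕ = 339×5000 + 58×33000 + 62×12000 + 156×51000
  = 12309000
Σ Nₕ = 101000
Overall mean = 12309000 / 101000 = 121.87129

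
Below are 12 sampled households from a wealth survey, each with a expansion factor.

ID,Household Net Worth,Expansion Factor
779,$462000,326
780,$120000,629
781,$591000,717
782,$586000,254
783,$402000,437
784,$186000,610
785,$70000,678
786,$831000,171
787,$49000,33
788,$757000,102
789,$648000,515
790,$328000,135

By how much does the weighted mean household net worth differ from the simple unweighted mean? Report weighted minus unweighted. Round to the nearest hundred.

-42700

Unweighted sum = 462000 + 120000 + 591000 + 586000 + 402000 + 186000 + 70000 + 831000 + 49000 + 757000 + 648000 + 328000 = 5030000
Unweighted mean = 5030000 / 12 = 419166.67
Weighted sum = 462000×326 + 120000×629 + 591000×717 + 586000×254 + 402000×437 + 186000×610 + 70000×678 + 831000×171 + 49000×33 + 757000×102 + 648000×515 + 328000×135
  = 150612000 + 75480000 + 423747000 + 148844000 + 175674000 + 113460000 + 47460000 + 142101000 + 1617000 + 77214000 + 333720000 + 44280000 = 1734209000
Sum of weights = 326 + 629 + 717 + 254 + 437 + 610 + 678 + 171 + 33 + 102 + 515 + 135 = 4607
Weighted mean = 1734209000 / 4607 = 376429.13
Difference (weighted minus unweighted) = -42737.537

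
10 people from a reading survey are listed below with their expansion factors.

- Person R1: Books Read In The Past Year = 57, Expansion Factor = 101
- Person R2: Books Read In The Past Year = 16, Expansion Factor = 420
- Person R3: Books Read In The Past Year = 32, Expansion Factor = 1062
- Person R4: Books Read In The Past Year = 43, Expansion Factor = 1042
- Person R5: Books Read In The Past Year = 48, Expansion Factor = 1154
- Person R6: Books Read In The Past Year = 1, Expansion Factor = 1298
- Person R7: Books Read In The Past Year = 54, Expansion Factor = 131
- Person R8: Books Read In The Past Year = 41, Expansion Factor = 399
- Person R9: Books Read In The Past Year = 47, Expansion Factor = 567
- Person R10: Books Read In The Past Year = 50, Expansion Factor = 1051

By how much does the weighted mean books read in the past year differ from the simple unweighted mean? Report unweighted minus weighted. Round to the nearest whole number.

Unweighted sum = 389
Unweighted mean = 389 / 10 = 38.9
Weighted sum = 57×101 + 16×420 + 32×1062 + 43×1042 + 48×1154 + 1×1298 + 54×131 + 41×399 + 47×567 + 50×1051
  = 250589
Sum of weights = 101 + 420 + 1062 + 1042 + 1154 + 1298 + 131 + 399 + 567 + 1051 = 7225
Weighted mean = 250589 / 7225 = 34.683599
Difference (unweighted minus weighted) = 4.2164014

4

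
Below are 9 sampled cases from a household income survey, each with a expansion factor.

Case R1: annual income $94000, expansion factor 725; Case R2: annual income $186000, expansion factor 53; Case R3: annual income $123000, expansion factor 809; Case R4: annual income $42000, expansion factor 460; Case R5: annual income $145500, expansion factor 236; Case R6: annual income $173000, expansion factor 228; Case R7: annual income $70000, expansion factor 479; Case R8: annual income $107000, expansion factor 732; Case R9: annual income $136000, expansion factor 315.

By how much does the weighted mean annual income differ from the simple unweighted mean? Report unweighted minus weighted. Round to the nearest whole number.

Unweighted sum = 94000 + 186000 + 123000 + 42000 + 145500 + 173000 + 70000 + 107000 + 136000 = 1076500
Unweighted mean = 1076500 / 9 = 119611.11
Weighted sum = 94000×725 + 186000×53 + 123000×809 + 42000×460 + 145500×236 + 173000×228 + 70000×479 + 107000×732 + 136000×315
  = 425311000
Sum of weights = 725 + 53 + 809 + 460 + 236 + 228 + 479 + 732 + 315 = 4037
Weighted mean = 425311000 / 4037 = 105353.23
Difference (unweighted minus weighted) = 14257.879

14258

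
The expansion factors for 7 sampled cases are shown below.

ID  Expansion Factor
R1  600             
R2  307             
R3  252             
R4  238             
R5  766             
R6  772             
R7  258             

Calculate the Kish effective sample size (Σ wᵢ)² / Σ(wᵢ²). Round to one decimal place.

Σ wᵢ = 600 + 307 + 252 + 238 + 766 + 772 + 258 = 3193
Σ wᵢ² = 360000 + 94249 + 63504 + 56644 + 586756 + 595984 + 66564 = 1823701
n_eff = 3193² / 1823701 = 10195249 / 1823701 = 5.590417

5.6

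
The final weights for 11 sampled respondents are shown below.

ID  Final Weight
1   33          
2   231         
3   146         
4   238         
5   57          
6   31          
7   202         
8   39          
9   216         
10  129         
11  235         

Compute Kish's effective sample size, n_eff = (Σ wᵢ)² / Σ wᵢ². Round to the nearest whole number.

Σ wᵢ = 33 + 231 + 146 + 238 + 57 + 31 + 202 + 39 + 216 + 129 + 235 = 1557
Σ wᵢ² = 297467
n_eff = 1557² / 297467 = 2424249 / 297467 = 8.1496401

8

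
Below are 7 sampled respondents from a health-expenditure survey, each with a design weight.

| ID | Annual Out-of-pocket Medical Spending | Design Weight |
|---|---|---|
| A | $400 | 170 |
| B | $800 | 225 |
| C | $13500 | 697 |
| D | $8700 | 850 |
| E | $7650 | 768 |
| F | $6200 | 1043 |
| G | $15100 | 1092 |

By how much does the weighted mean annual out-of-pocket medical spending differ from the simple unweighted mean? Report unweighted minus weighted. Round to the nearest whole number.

Unweighted sum = 400 + 800 + 13500 + 8700 + 7650 + 6200 + 15100 = 52350
Unweighted mean = 52350 / 7 = 7478.5714
Weighted sum = 400×170 + 800×225 + 13500×697 + 8700×850 + 7650×768 + 6200×1043 + 15100×1092
  = 68000 + 180000 + 9409500 + 7395000 + 5875200 + 6466600 + 16489200 = 45883500
Sum of weights = 170 + 225 + 697 + 850 + 768 + 1043 + 1092 = 4845
Weighted mean = 45883500 / 4845 = 9470.2786
Difference (unweighted minus weighted) = -1991.7072

-1992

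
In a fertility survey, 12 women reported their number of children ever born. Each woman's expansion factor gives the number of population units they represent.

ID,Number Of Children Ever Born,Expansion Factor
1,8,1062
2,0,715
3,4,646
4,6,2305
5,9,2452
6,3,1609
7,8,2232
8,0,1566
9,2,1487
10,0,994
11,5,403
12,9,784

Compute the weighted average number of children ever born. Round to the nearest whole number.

Weighted sum = 8×1062 + 0×715 + 4×646 + 6×2305 + 9×2452 + 3×1609 + 8×2232 + 0×1566 + 2×1487 + 0×994 + 5×403 + 9×784
  = 8496 + 0 + 2584 + 13830 + 22068 + 4827 + 17856 + 0 + 2974 + 0 + 2015 + 7056 = 81706
Sum of weights = 1062 + 715 + 646 + 2305 + 2452 + 1609 + 2232 + 1566 + 1487 + 994 + 403 + 784 = 16255
Weighted mean = 81706 / 16255 = 5.0265149

5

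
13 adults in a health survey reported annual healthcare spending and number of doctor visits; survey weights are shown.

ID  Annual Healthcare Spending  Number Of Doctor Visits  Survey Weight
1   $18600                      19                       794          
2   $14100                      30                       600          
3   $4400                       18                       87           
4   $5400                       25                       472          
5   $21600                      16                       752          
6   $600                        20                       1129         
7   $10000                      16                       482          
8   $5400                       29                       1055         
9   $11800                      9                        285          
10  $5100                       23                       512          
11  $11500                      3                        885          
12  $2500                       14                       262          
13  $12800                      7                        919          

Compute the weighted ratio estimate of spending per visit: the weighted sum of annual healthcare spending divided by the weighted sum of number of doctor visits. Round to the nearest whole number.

Σ wᵢ·y = 82167500
Σ wᵢ·x = 146468
Ratio = 82167500 / 146468 = 560.99284

561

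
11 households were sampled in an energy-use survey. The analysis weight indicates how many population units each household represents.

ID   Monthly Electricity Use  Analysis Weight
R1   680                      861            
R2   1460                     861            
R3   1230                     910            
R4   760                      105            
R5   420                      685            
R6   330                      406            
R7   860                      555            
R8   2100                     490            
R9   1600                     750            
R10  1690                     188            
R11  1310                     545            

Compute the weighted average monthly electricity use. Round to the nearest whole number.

1133

Weighted sum = 680×861 + 1460×861 + 1230×910 + 760×105 + 420×685 + 330×406 + 860×555 + 2100×490 + 1600×750 + 1690×188 + 1310×545
  = 7201290
Sum of weights = 861 + 861 + 910 + 105 + 685 + 406 + 555 + 490 + 750 + 188 + 545 = 6356
Weighted mean = 7201290 / 6356 = 1132.9909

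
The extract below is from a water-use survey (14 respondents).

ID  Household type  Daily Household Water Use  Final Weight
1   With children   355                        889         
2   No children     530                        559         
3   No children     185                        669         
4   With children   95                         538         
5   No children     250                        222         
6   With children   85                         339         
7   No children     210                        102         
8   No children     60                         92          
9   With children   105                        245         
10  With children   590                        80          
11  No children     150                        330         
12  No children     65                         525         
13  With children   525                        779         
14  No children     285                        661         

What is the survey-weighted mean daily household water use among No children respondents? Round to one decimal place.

245.1

No children rows: 2, 3, 5, 7, 8, 11, 12, 14
Weighted sum = 774485
Sum of weights = 3160
Weighted mean = 774485 / 3160 = 245.09019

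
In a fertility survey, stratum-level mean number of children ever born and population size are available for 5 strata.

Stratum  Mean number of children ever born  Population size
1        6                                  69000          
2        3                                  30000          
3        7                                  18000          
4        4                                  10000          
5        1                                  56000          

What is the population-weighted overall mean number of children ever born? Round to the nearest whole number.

4

Σ Nₕ·x̄ₕ = 6×69000 + 3×30000 + 7×18000 + 4×10000 + 1×56000
  = 414000 + 90000 + 126000 + 40000 + 56000 = 726000
Σ Nₕ = 69000 + 30000 + 18000 + 10000 + 56000 = 183000
Overall mean = 726000 / 183000 = 3.9672131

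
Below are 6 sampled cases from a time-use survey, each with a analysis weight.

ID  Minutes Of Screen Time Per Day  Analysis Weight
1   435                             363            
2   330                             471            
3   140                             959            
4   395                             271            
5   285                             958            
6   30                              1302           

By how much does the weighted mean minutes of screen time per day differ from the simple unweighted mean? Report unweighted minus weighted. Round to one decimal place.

Unweighted sum = 1615
Unweighted mean = 1615 / 6 = 269.16667
Weighted sum = 866730
Sum of weights = 4324
Weighted mean = 866730 / 4324 = 200.44635
Difference (unweighted minus weighted) = 68.720321

68.7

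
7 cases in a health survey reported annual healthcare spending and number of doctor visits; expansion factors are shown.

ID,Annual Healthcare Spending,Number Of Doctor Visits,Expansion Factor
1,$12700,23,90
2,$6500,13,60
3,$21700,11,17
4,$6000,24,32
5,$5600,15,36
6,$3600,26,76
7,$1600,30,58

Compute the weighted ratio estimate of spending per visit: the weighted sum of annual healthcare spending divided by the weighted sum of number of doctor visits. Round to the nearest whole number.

Σ wᵢ·y = 12700×90 + 6500×60 + 21700×17 + 6000×32 + 5600×36 + 3600×76 + 1600×58
  = 1143000 + 390000 + 368900 + 192000 + 201600 + 273600 + 92800 = 2661900
Σ wᵢ·x = 23×90 + 13×60 + 11×17 + 24×32 + 15×36 + 26×76 + 30×58
  = 8061
Ratio = 2661900 / 8061 = 330.21958

330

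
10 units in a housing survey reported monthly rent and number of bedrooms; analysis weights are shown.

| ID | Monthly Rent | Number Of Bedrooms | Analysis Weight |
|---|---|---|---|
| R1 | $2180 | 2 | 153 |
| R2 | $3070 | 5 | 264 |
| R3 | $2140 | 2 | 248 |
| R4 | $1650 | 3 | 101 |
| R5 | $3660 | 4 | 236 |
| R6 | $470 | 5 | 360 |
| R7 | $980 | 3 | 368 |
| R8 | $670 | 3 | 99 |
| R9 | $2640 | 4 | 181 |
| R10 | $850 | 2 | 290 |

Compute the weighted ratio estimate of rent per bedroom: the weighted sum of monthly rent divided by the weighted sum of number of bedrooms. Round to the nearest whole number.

511

Σ wᵢ·y = 2180×153 + 3070×264 + 2140×248 + 1650×101 + 3660×236 + 470×360 + 980×368 + 670×99 + 2640×181 + 850×290
  = 4025660
Σ wᵢ·x = 2×153 + 5×264 + 2×248 + 3×101 + 4×236 + 5×360 + 3×368 + 3×99 + 4×181 + 2×290
  = 306 + 1320 + 496 + 303 + 944 + 1800 + 1104 + 297 + 724 + 580 = 7874
Ratio = 4025660 / 7874 = 511.25984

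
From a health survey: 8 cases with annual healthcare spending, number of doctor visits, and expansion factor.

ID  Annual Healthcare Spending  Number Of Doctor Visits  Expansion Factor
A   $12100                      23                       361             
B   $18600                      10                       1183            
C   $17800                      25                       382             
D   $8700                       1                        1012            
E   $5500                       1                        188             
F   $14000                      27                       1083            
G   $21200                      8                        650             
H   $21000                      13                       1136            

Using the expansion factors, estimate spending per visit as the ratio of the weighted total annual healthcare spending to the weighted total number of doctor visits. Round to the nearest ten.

Σ wᵢ·y = 12100×361 + 18600×1183 + 17800×382 + 8700×1012 + 5500×188 + 14000×1083 + 21200×650 + 21000×1136
  = 4368100 + 22003800 + 6799600 + 8804400 + 1034000 + 15162000 + 13780000 + 23856000 = 95807900
Σ wᵢ·x = 80092
Ratio = 95807900 / 80092 = 1196.2231

1200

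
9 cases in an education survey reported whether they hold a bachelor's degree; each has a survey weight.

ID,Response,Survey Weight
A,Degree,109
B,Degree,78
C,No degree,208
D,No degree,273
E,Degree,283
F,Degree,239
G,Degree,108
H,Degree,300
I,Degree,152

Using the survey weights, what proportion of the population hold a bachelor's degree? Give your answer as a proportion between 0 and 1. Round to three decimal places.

Sum of weights for 'Degree' = 109 + 78 + 283 + 239 + 108 + 300 + 152 = 1269
Total weight = 1750
Weighted proportion = 1269 / 1750 = 0.72514286

0.725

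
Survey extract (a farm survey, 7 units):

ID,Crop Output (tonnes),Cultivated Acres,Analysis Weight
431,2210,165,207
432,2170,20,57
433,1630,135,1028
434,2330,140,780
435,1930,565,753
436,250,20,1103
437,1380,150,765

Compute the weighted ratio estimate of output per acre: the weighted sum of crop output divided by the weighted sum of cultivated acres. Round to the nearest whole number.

Σ wᵢ·y = 2210×207 + 2170×57 + 1630×1028 + 2330×780 + 1930×753 + 250×1103 + 1380×765
  = 6858940
Σ wᵢ·x = 165×207 + 20×57 + 135×1028 + 140×780 + 565×753 + 20×1103 + 150×765
  = 34155 + 1140 + 138780 + 109200 + 425445 + 22060 + 114750 = 845530
Ratio = 6858940 / 845530 = 8.1120008

8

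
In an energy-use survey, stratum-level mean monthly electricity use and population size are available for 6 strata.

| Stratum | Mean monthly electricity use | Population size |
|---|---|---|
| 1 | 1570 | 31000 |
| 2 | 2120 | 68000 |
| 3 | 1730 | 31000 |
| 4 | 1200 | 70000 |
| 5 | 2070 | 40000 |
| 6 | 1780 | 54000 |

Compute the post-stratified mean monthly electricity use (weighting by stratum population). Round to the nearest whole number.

Σ Nₕ·x̄ₕ = 1570×31000 + 2120×68000 + 1730×31000 + 1200×70000 + 2070×40000 + 1780×54000
  = 509380000
Σ Nₕ = 294000
Overall mean = 509380000 / 294000 = 1732.585

1733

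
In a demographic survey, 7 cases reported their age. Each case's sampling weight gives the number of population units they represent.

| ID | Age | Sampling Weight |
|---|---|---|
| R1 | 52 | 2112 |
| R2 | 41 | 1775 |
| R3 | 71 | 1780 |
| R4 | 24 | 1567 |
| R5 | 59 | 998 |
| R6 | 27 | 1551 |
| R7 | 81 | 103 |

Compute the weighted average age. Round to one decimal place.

46.1

Weighted sum = 52×2112 + 41×1775 + 71×1780 + 24×1567 + 59×998 + 27×1551 + 81×103
  = 109824 + 72775 + 126380 + 37608 + 58882 + 41877 + 8343 = 455689
Sum of weights = 2112 + 1775 + 1780 + 1567 + 998 + 1551 + 103 = 9886
Weighted mean = 455689 / 9886 = 46.094376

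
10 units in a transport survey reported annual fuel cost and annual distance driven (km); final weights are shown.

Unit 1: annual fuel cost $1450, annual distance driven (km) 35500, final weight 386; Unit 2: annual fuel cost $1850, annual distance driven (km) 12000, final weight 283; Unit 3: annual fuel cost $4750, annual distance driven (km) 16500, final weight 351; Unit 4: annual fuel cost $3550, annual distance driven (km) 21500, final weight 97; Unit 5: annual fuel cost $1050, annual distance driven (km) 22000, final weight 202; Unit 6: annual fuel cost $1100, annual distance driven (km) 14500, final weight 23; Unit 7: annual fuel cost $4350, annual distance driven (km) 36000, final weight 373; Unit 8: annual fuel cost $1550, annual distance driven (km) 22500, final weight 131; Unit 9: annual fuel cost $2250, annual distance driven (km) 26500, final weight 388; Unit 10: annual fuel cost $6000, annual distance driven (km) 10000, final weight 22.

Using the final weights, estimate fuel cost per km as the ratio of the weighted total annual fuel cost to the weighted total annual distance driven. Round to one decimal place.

Σ wᵢ·y = 1450×386 + 1850×283 + 4750×351 + 3550×97 + 1050×202 + 1100×23 + 4350×373 + 1550×131 + 2250×388 + 6000×22
  = 559700 + 523550 + 1667250 + 344350 + 212100 + 25300 + 1622550 + 203050 + 873000 + 132000 = 6162850
Σ wᵢ·x = 35500×386 + 12000×283 + 16500×351 + 21500×97 + 22000×202 + 14500×23 + 36000×373 + 22500×131 + 26500×388 + 10000×22
  = 13703000 + 3396000 + 5791500 + 2085500 + 4444000 + 333500 + 13428000 + 2947500 + 10282000 + 220000 = 56631000
Ratio = 6162850 / 56631000 = 0.10882467

0.1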